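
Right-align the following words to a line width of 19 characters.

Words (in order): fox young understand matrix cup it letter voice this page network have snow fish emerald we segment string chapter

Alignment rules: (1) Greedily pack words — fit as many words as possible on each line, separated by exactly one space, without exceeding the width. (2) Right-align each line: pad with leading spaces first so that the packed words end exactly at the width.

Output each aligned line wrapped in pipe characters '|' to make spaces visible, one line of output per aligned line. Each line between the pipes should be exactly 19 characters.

Answer: |          fox young|
|  understand matrix|
|cup it letter voice|
|  this page network|
|     have snow fish|
| emerald we segment|
|     string chapter|

Derivation:
Line 1: ['fox', 'young'] (min_width=9, slack=10)
Line 2: ['understand', 'matrix'] (min_width=17, slack=2)
Line 3: ['cup', 'it', 'letter', 'voice'] (min_width=19, slack=0)
Line 4: ['this', 'page', 'network'] (min_width=17, slack=2)
Line 5: ['have', 'snow', 'fish'] (min_width=14, slack=5)
Line 6: ['emerald', 'we', 'segment'] (min_width=18, slack=1)
Line 7: ['string', 'chapter'] (min_width=14, slack=5)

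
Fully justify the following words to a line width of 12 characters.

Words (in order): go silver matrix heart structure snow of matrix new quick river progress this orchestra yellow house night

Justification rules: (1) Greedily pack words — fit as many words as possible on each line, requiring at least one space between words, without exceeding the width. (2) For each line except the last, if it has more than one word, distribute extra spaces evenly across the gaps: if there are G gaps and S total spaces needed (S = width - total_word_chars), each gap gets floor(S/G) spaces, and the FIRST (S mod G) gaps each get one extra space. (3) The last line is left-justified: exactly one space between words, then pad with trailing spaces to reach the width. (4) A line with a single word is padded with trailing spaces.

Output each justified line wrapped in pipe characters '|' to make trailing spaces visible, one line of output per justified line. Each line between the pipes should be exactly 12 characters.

Line 1: ['go', 'silver'] (min_width=9, slack=3)
Line 2: ['matrix', 'heart'] (min_width=12, slack=0)
Line 3: ['structure'] (min_width=9, slack=3)
Line 4: ['snow', 'of'] (min_width=7, slack=5)
Line 5: ['matrix', 'new'] (min_width=10, slack=2)
Line 6: ['quick', 'river'] (min_width=11, slack=1)
Line 7: ['progress'] (min_width=8, slack=4)
Line 8: ['this'] (min_width=4, slack=8)
Line 9: ['orchestra'] (min_width=9, slack=3)
Line 10: ['yellow', 'house'] (min_width=12, slack=0)
Line 11: ['night'] (min_width=5, slack=7)

Answer: |go    silver|
|matrix heart|
|structure   |
|snow      of|
|matrix   new|
|quick  river|
|progress    |
|this        |
|orchestra   |
|yellow house|
|night       |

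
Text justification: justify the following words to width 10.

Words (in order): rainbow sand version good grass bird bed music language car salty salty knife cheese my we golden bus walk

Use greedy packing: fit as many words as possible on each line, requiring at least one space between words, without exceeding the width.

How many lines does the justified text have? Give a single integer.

Answer: 13

Derivation:
Line 1: ['rainbow'] (min_width=7, slack=3)
Line 2: ['sand'] (min_width=4, slack=6)
Line 3: ['version'] (min_width=7, slack=3)
Line 4: ['good', 'grass'] (min_width=10, slack=0)
Line 5: ['bird', 'bed'] (min_width=8, slack=2)
Line 6: ['music'] (min_width=5, slack=5)
Line 7: ['language'] (min_width=8, slack=2)
Line 8: ['car', 'salty'] (min_width=9, slack=1)
Line 9: ['salty'] (min_width=5, slack=5)
Line 10: ['knife'] (min_width=5, slack=5)
Line 11: ['cheese', 'my'] (min_width=9, slack=1)
Line 12: ['we', 'golden'] (min_width=9, slack=1)
Line 13: ['bus', 'walk'] (min_width=8, slack=2)
Total lines: 13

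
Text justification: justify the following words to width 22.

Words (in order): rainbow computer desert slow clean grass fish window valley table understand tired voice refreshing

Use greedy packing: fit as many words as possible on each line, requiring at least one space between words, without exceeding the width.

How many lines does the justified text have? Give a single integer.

Answer: 6

Derivation:
Line 1: ['rainbow', 'computer'] (min_width=16, slack=6)
Line 2: ['desert', 'slow', 'clean'] (min_width=17, slack=5)
Line 3: ['grass', 'fish', 'window'] (min_width=17, slack=5)
Line 4: ['valley', 'table'] (min_width=12, slack=10)
Line 5: ['understand', 'tired', 'voice'] (min_width=22, slack=0)
Line 6: ['refreshing'] (min_width=10, slack=12)
Total lines: 6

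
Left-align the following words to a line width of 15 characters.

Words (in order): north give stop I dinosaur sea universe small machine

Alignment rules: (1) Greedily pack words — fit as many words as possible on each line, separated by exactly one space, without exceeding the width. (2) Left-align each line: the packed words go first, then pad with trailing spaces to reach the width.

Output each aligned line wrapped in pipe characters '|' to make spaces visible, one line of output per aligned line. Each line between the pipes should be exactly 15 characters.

Answer: |north give stop|
|I dinosaur sea |
|universe small |
|machine        |

Derivation:
Line 1: ['north', 'give', 'stop'] (min_width=15, slack=0)
Line 2: ['I', 'dinosaur', 'sea'] (min_width=14, slack=1)
Line 3: ['universe', 'small'] (min_width=14, slack=1)
Line 4: ['machine'] (min_width=7, slack=8)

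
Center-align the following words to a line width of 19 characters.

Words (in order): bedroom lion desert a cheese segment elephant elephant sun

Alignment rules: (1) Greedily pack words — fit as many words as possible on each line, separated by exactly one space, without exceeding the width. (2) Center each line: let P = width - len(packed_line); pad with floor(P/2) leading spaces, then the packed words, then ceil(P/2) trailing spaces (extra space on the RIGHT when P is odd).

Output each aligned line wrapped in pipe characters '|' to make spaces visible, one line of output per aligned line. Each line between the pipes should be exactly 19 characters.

Answer: |bedroom lion desert|
| a cheese segment  |
| elephant elephant |
|        sun        |

Derivation:
Line 1: ['bedroom', 'lion', 'desert'] (min_width=19, slack=0)
Line 2: ['a', 'cheese', 'segment'] (min_width=16, slack=3)
Line 3: ['elephant', 'elephant'] (min_width=17, slack=2)
Line 4: ['sun'] (min_width=3, slack=16)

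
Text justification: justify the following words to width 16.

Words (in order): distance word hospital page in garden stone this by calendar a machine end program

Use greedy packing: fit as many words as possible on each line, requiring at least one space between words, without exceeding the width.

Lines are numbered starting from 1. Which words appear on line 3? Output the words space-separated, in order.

Answer: garden stone

Derivation:
Line 1: ['distance', 'word'] (min_width=13, slack=3)
Line 2: ['hospital', 'page', 'in'] (min_width=16, slack=0)
Line 3: ['garden', 'stone'] (min_width=12, slack=4)
Line 4: ['this', 'by', 'calendar'] (min_width=16, slack=0)
Line 5: ['a', 'machine', 'end'] (min_width=13, slack=3)
Line 6: ['program'] (min_width=7, slack=9)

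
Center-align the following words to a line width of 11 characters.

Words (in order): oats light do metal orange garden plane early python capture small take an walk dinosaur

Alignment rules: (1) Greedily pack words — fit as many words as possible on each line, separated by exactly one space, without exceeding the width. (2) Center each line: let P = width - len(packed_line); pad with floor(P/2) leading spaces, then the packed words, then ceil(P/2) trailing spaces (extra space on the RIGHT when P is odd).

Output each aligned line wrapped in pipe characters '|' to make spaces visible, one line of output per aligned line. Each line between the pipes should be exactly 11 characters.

Answer: |oats light |
| do metal  |
|  orange   |
|  garden   |
|plane early|
|  python   |
|  capture  |
|small take |
|  an walk  |
| dinosaur  |

Derivation:
Line 1: ['oats', 'light'] (min_width=10, slack=1)
Line 2: ['do', 'metal'] (min_width=8, slack=3)
Line 3: ['orange'] (min_width=6, slack=5)
Line 4: ['garden'] (min_width=6, slack=5)
Line 5: ['plane', 'early'] (min_width=11, slack=0)
Line 6: ['python'] (min_width=6, slack=5)
Line 7: ['capture'] (min_width=7, slack=4)
Line 8: ['small', 'take'] (min_width=10, slack=1)
Line 9: ['an', 'walk'] (min_width=7, slack=4)
Line 10: ['dinosaur'] (min_width=8, slack=3)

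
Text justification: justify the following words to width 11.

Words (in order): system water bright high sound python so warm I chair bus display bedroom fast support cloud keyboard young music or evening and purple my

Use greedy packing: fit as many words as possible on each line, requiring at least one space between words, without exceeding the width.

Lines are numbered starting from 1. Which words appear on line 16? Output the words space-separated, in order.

Answer: and purple

Derivation:
Line 1: ['system'] (min_width=6, slack=5)
Line 2: ['water'] (min_width=5, slack=6)
Line 3: ['bright', 'high'] (min_width=11, slack=0)
Line 4: ['sound'] (min_width=5, slack=6)
Line 5: ['python', 'so'] (min_width=9, slack=2)
Line 6: ['warm', 'I'] (min_width=6, slack=5)
Line 7: ['chair', 'bus'] (min_width=9, slack=2)
Line 8: ['display'] (min_width=7, slack=4)
Line 9: ['bedroom'] (min_width=7, slack=4)
Line 10: ['fast'] (min_width=4, slack=7)
Line 11: ['support'] (min_width=7, slack=4)
Line 12: ['cloud'] (min_width=5, slack=6)
Line 13: ['keyboard'] (min_width=8, slack=3)
Line 14: ['young', 'music'] (min_width=11, slack=0)
Line 15: ['or', 'evening'] (min_width=10, slack=1)
Line 16: ['and', 'purple'] (min_width=10, slack=1)
Line 17: ['my'] (min_width=2, slack=9)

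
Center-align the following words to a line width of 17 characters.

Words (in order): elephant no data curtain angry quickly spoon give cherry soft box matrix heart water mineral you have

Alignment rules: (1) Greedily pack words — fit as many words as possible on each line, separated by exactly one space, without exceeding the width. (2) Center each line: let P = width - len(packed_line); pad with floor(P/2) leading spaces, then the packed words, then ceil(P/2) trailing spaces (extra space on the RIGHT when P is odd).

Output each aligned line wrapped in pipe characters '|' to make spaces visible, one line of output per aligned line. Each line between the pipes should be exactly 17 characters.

Line 1: ['elephant', 'no', 'data'] (min_width=16, slack=1)
Line 2: ['curtain', 'angry'] (min_width=13, slack=4)
Line 3: ['quickly', 'spoon'] (min_width=13, slack=4)
Line 4: ['give', 'cherry', 'soft'] (min_width=16, slack=1)
Line 5: ['box', 'matrix', 'heart'] (min_width=16, slack=1)
Line 6: ['water', 'mineral', 'you'] (min_width=17, slack=0)
Line 7: ['have'] (min_width=4, slack=13)

Answer: |elephant no data |
|  curtain angry  |
|  quickly spoon  |
|give cherry soft |
|box matrix heart |
|water mineral you|
|      have       |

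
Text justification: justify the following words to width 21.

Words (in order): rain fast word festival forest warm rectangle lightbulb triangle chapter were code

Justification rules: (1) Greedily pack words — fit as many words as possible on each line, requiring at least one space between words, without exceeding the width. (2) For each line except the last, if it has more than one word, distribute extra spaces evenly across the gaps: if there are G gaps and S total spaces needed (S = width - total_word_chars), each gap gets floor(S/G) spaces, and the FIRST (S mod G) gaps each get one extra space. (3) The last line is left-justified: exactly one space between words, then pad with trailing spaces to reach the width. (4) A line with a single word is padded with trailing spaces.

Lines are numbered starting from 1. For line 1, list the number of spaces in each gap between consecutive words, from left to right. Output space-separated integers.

Line 1: ['rain', 'fast', 'word'] (min_width=14, slack=7)
Line 2: ['festival', 'forest', 'warm'] (min_width=20, slack=1)
Line 3: ['rectangle', 'lightbulb'] (min_width=19, slack=2)
Line 4: ['triangle', 'chapter', 'were'] (min_width=21, slack=0)
Line 5: ['code'] (min_width=4, slack=17)

Answer: 5 4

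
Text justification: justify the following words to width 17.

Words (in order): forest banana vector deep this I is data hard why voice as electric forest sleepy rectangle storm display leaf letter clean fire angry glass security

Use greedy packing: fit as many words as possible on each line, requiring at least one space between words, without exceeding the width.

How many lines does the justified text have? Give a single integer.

Line 1: ['forest', 'banana'] (min_width=13, slack=4)
Line 2: ['vector', 'deep', 'this'] (min_width=16, slack=1)
Line 3: ['I', 'is', 'data', 'hard'] (min_width=14, slack=3)
Line 4: ['why', 'voice', 'as'] (min_width=12, slack=5)
Line 5: ['electric', 'forest'] (min_width=15, slack=2)
Line 6: ['sleepy', 'rectangle'] (min_width=16, slack=1)
Line 7: ['storm', 'display'] (min_width=13, slack=4)
Line 8: ['leaf', 'letter', 'clean'] (min_width=17, slack=0)
Line 9: ['fire', 'angry', 'glass'] (min_width=16, slack=1)
Line 10: ['security'] (min_width=8, slack=9)
Total lines: 10

Answer: 10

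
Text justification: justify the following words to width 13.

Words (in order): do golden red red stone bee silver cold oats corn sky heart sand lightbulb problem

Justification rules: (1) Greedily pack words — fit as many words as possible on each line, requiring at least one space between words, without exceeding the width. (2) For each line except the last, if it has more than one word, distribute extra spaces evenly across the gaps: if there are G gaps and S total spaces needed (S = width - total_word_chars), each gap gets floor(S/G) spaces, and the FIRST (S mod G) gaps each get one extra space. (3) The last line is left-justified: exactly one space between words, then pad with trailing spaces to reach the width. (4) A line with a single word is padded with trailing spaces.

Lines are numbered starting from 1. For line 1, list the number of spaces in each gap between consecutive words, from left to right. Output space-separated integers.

Line 1: ['do', 'golden', 'red'] (min_width=13, slack=0)
Line 2: ['red', 'stone', 'bee'] (min_width=13, slack=0)
Line 3: ['silver', 'cold'] (min_width=11, slack=2)
Line 4: ['oats', 'corn', 'sky'] (min_width=13, slack=0)
Line 5: ['heart', 'sand'] (min_width=10, slack=3)
Line 6: ['lightbulb'] (min_width=9, slack=4)
Line 7: ['problem'] (min_width=7, slack=6)

Answer: 1 1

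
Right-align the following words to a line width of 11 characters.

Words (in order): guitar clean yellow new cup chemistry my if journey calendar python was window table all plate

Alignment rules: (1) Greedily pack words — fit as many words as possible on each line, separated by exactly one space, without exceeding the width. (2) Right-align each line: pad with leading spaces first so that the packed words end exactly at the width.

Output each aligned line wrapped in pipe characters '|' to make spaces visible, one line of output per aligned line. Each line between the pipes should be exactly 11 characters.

Line 1: ['guitar'] (min_width=6, slack=5)
Line 2: ['clean'] (min_width=5, slack=6)
Line 3: ['yellow', 'new'] (min_width=10, slack=1)
Line 4: ['cup'] (min_width=3, slack=8)
Line 5: ['chemistry'] (min_width=9, slack=2)
Line 6: ['my', 'if'] (min_width=5, slack=6)
Line 7: ['journey'] (min_width=7, slack=4)
Line 8: ['calendar'] (min_width=8, slack=3)
Line 9: ['python', 'was'] (min_width=10, slack=1)
Line 10: ['window'] (min_width=6, slack=5)
Line 11: ['table', 'all'] (min_width=9, slack=2)
Line 12: ['plate'] (min_width=5, slack=6)

Answer: |     guitar|
|      clean|
| yellow new|
|        cup|
|  chemistry|
|      my if|
|    journey|
|   calendar|
| python was|
|     window|
|  table all|
|      plate|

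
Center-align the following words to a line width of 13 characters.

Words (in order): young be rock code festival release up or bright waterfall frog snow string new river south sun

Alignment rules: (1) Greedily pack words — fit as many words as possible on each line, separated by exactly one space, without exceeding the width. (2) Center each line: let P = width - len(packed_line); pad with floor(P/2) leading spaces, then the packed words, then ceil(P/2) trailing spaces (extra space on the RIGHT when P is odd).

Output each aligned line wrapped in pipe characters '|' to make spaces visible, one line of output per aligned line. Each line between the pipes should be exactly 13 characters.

Answer: |young be rock|
|code festival|
|release up or|
|   bright    |
|  waterfall  |
|  frog snow  |
| string new  |
| river south |
|     sun     |

Derivation:
Line 1: ['young', 'be', 'rock'] (min_width=13, slack=0)
Line 2: ['code', 'festival'] (min_width=13, slack=0)
Line 3: ['release', 'up', 'or'] (min_width=13, slack=0)
Line 4: ['bright'] (min_width=6, slack=7)
Line 5: ['waterfall'] (min_width=9, slack=4)
Line 6: ['frog', 'snow'] (min_width=9, slack=4)
Line 7: ['string', 'new'] (min_width=10, slack=3)
Line 8: ['river', 'south'] (min_width=11, slack=2)
Line 9: ['sun'] (min_width=3, slack=10)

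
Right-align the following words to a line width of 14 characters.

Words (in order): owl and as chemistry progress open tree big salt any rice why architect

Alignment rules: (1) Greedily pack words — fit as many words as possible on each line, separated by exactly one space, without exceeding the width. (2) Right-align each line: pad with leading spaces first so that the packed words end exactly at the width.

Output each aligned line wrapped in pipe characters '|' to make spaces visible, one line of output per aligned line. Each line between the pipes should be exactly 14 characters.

Line 1: ['owl', 'and', 'as'] (min_width=10, slack=4)
Line 2: ['chemistry'] (min_width=9, slack=5)
Line 3: ['progress', 'open'] (min_width=13, slack=1)
Line 4: ['tree', 'big', 'salt'] (min_width=13, slack=1)
Line 5: ['any', 'rice', 'why'] (min_width=12, slack=2)
Line 6: ['architect'] (min_width=9, slack=5)

Answer: |    owl and as|
|     chemistry|
| progress open|
| tree big salt|
|  any rice why|
|     architect|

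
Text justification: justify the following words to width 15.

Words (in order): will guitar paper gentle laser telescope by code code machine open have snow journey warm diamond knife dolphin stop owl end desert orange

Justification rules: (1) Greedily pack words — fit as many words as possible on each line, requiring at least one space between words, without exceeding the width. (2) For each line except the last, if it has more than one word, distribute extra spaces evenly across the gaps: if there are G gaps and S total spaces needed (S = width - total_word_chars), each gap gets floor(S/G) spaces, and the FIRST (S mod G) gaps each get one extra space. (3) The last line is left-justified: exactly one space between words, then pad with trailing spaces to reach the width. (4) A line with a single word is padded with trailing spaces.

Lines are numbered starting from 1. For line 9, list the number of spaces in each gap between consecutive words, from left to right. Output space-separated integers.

Line 1: ['will', 'guitar'] (min_width=11, slack=4)
Line 2: ['paper', 'gentle'] (min_width=12, slack=3)
Line 3: ['laser', 'telescope'] (min_width=15, slack=0)
Line 4: ['by', 'code', 'code'] (min_width=12, slack=3)
Line 5: ['machine', 'open'] (min_width=12, slack=3)
Line 6: ['have', 'snow'] (min_width=9, slack=6)
Line 7: ['journey', 'warm'] (min_width=12, slack=3)
Line 8: ['diamond', 'knife'] (min_width=13, slack=2)
Line 9: ['dolphin', 'stop'] (min_width=12, slack=3)
Line 10: ['owl', 'end', 'desert'] (min_width=14, slack=1)
Line 11: ['orange'] (min_width=6, slack=9)

Answer: 4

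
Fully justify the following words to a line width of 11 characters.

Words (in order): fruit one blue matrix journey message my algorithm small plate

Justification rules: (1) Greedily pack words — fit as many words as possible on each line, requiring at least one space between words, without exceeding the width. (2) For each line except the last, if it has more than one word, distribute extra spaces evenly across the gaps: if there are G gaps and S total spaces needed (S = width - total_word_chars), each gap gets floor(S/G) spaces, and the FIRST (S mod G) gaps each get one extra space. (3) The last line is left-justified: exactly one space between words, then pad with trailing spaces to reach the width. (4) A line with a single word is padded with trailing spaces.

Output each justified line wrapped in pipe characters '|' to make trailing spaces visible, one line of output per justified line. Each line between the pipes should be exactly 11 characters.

Line 1: ['fruit', 'one'] (min_width=9, slack=2)
Line 2: ['blue', 'matrix'] (min_width=11, slack=0)
Line 3: ['journey'] (min_width=7, slack=4)
Line 4: ['message', 'my'] (min_width=10, slack=1)
Line 5: ['algorithm'] (min_width=9, slack=2)
Line 6: ['small', 'plate'] (min_width=11, slack=0)

Answer: |fruit   one|
|blue matrix|
|journey    |
|message  my|
|algorithm  |
|small plate|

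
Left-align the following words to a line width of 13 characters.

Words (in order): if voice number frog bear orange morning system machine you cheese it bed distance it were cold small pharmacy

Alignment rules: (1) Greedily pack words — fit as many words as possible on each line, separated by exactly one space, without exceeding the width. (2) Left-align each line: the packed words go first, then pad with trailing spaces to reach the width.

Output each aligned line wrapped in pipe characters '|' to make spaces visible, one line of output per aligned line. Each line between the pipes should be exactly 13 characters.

Line 1: ['if', 'voice'] (min_width=8, slack=5)
Line 2: ['number', 'frog'] (min_width=11, slack=2)
Line 3: ['bear', 'orange'] (min_width=11, slack=2)
Line 4: ['morning'] (min_width=7, slack=6)
Line 5: ['system'] (min_width=6, slack=7)
Line 6: ['machine', 'you'] (min_width=11, slack=2)
Line 7: ['cheese', 'it', 'bed'] (min_width=13, slack=0)
Line 8: ['distance', 'it'] (min_width=11, slack=2)
Line 9: ['were', 'cold'] (min_width=9, slack=4)
Line 10: ['small'] (min_width=5, slack=8)
Line 11: ['pharmacy'] (min_width=8, slack=5)

Answer: |if voice     |
|number frog  |
|bear orange  |
|morning      |
|system       |
|machine you  |
|cheese it bed|
|distance it  |
|were cold    |
|small        |
|pharmacy     |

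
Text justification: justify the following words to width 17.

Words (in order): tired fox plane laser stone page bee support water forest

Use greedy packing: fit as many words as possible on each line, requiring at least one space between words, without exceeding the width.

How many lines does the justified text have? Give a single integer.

Line 1: ['tired', 'fox', 'plane'] (min_width=15, slack=2)
Line 2: ['laser', 'stone', 'page'] (min_width=16, slack=1)
Line 3: ['bee', 'support', 'water'] (min_width=17, slack=0)
Line 4: ['forest'] (min_width=6, slack=11)
Total lines: 4

Answer: 4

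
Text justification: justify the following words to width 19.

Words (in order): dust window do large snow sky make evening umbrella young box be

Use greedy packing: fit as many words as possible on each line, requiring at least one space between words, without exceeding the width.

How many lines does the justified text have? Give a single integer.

Answer: 4

Derivation:
Line 1: ['dust', 'window', 'do'] (min_width=14, slack=5)
Line 2: ['large', 'snow', 'sky', 'make'] (min_width=19, slack=0)
Line 3: ['evening', 'umbrella'] (min_width=16, slack=3)
Line 4: ['young', 'box', 'be'] (min_width=12, slack=7)
Total lines: 4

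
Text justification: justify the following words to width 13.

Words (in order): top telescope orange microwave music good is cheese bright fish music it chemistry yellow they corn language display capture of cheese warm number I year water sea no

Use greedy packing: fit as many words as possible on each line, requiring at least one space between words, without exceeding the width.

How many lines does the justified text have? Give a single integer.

Line 1: ['top', 'telescope'] (min_width=13, slack=0)
Line 2: ['orange'] (min_width=6, slack=7)
Line 3: ['microwave'] (min_width=9, slack=4)
Line 4: ['music', 'good', 'is'] (min_width=13, slack=0)
Line 5: ['cheese', 'bright'] (min_width=13, slack=0)
Line 6: ['fish', 'music', 'it'] (min_width=13, slack=0)
Line 7: ['chemistry'] (min_width=9, slack=4)
Line 8: ['yellow', 'they'] (min_width=11, slack=2)
Line 9: ['corn', 'language'] (min_width=13, slack=0)
Line 10: ['display'] (min_width=7, slack=6)
Line 11: ['capture', 'of'] (min_width=10, slack=3)
Line 12: ['cheese', 'warm'] (min_width=11, slack=2)
Line 13: ['number', 'I', 'year'] (min_width=13, slack=0)
Line 14: ['water', 'sea', 'no'] (min_width=12, slack=1)
Total lines: 14

Answer: 14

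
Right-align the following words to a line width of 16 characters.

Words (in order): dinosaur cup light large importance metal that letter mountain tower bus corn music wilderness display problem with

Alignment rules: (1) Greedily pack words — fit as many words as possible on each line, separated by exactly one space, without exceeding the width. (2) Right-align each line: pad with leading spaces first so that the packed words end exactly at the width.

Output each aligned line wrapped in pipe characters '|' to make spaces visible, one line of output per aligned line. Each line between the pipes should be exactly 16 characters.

Answer: |    dinosaur cup|
|     light large|
|importance metal|
|     that letter|
|  mountain tower|
|  bus corn music|
|      wilderness|
| display problem|
|            with|

Derivation:
Line 1: ['dinosaur', 'cup'] (min_width=12, slack=4)
Line 2: ['light', 'large'] (min_width=11, slack=5)
Line 3: ['importance', 'metal'] (min_width=16, slack=0)
Line 4: ['that', 'letter'] (min_width=11, slack=5)
Line 5: ['mountain', 'tower'] (min_width=14, slack=2)
Line 6: ['bus', 'corn', 'music'] (min_width=14, slack=2)
Line 7: ['wilderness'] (min_width=10, slack=6)
Line 8: ['display', 'problem'] (min_width=15, slack=1)
Line 9: ['with'] (min_width=4, slack=12)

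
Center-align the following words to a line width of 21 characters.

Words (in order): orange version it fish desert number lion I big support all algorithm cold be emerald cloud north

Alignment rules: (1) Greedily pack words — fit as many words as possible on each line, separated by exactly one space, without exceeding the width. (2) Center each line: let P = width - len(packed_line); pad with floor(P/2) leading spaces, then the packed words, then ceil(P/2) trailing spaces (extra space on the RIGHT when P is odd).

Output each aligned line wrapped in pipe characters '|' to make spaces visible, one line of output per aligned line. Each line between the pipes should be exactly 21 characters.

Line 1: ['orange', 'version', 'it'] (min_width=17, slack=4)
Line 2: ['fish', 'desert', 'number'] (min_width=18, slack=3)
Line 3: ['lion', 'I', 'big', 'support'] (min_width=18, slack=3)
Line 4: ['all', 'algorithm', 'cold', 'be'] (min_width=21, slack=0)
Line 5: ['emerald', 'cloud', 'north'] (min_width=19, slack=2)

Answer: |  orange version it  |
| fish desert number  |
| lion I big support  |
|all algorithm cold be|
| emerald cloud north |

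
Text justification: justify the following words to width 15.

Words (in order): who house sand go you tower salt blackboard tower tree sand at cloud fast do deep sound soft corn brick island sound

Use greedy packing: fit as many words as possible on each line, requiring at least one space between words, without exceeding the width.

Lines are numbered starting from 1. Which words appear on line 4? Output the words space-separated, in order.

Line 1: ['who', 'house', 'sand'] (min_width=14, slack=1)
Line 2: ['go', 'you', 'tower'] (min_width=12, slack=3)
Line 3: ['salt', 'blackboard'] (min_width=15, slack=0)
Line 4: ['tower', 'tree', 'sand'] (min_width=15, slack=0)
Line 5: ['at', 'cloud', 'fast'] (min_width=13, slack=2)
Line 6: ['do', 'deep', 'sound'] (min_width=13, slack=2)
Line 7: ['soft', 'corn', 'brick'] (min_width=15, slack=0)
Line 8: ['island', 'sound'] (min_width=12, slack=3)

Answer: tower tree sand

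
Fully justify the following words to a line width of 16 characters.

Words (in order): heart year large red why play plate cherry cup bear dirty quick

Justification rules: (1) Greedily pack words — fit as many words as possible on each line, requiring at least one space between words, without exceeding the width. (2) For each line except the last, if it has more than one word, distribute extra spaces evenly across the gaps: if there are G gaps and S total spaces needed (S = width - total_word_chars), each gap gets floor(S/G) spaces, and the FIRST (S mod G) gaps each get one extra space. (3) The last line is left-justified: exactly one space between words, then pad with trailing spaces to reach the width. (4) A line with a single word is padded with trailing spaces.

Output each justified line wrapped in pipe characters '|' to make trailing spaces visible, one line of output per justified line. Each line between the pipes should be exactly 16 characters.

Answer: |heart year large|
|red   why   play|
|plate cherry cup|
|bear dirty quick|

Derivation:
Line 1: ['heart', 'year', 'large'] (min_width=16, slack=0)
Line 2: ['red', 'why', 'play'] (min_width=12, slack=4)
Line 3: ['plate', 'cherry', 'cup'] (min_width=16, slack=0)
Line 4: ['bear', 'dirty', 'quick'] (min_width=16, slack=0)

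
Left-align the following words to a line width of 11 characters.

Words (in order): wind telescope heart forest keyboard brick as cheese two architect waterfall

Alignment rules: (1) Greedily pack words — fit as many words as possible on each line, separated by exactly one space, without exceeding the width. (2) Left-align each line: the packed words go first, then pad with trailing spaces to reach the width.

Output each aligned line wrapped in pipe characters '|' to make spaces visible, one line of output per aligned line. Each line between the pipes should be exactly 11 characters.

Line 1: ['wind'] (min_width=4, slack=7)
Line 2: ['telescope'] (min_width=9, slack=2)
Line 3: ['heart'] (min_width=5, slack=6)
Line 4: ['forest'] (min_width=6, slack=5)
Line 5: ['keyboard'] (min_width=8, slack=3)
Line 6: ['brick', 'as'] (min_width=8, slack=3)
Line 7: ['cheese', 'two'] (min_width=10, slack=1)
Line 8: ['architect'] (min_width=9, slack=2)
Line 9: ['waterfall'] (min_width=9, slack=2)

Answer: |wind       |
|telescope  |
|heart      |
|forest     |
|keyboard   |
|brick as   |
|cheese two |
|architect  |
|waterfall  |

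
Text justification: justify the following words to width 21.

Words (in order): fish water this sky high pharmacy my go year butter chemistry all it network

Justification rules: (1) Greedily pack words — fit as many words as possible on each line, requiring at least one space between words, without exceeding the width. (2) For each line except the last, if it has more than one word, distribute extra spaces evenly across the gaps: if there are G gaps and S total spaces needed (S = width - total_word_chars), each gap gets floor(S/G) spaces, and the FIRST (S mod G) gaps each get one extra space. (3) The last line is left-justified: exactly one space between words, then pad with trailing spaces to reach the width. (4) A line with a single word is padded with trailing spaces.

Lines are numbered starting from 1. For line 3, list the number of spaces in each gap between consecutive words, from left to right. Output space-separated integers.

Line 1: ['fish', 'water', 'this', 'sky'] (min_width=19, slack=2)
Line 2: ['high', 'pharmacy', 'my', 'go'] (min_width=19, slack=2)
Line 3: ['year', 'butter', 'chemistry'] (min_width=21, slack=0)
Line 4: ['all', 'it', 'network'] (min_width=14, slack=7)

Answer: 1 1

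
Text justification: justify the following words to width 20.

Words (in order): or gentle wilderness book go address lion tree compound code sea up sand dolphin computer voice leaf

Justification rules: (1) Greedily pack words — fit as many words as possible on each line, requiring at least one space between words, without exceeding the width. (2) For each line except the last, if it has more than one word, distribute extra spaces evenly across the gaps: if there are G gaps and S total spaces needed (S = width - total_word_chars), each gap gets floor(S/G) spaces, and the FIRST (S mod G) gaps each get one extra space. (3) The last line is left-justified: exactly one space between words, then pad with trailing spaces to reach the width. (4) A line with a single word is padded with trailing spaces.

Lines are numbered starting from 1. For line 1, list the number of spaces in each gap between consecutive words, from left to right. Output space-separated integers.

Line 1: ['or', 'gentle', 'wilderness'] (min_width=20, slack=0)
Line 2: ['book', 'go', 'address', 'lion'] (min_width=20, slack=0)
Line 3: ['tree', 'compound', 'code'] (min_width=18, slack=2)
Line 4: ['sea', 'up', 'sand', 'dolphin'] (min_width=19, slack=1)
Line 5: ['computer', 'voice', 'leaf'] (min_width=19, slack=1)

Answer: 1 1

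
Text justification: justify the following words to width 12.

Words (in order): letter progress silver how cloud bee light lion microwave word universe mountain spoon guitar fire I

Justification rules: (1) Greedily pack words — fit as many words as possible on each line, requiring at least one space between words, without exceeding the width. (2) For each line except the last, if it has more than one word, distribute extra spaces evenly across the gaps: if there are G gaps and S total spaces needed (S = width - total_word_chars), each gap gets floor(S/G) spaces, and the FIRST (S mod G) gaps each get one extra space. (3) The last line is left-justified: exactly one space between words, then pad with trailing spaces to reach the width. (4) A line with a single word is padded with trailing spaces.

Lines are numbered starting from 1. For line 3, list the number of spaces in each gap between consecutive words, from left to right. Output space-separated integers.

Line 1: ['letter'] (min_width=6, slack=6)
Line 2: ['progress'] (min_width=8, slack=4)
Line 3: ['silver', 'how'] (min_width=10, slack=2)
Line 4: ['cloud', 'bee'] (min_width=9, slack=3)
Line 5: ['light', 'lion'] (min_width=10, slack=2)
Line 6: ['microwave'] (min_width=9, slack=3)
Line 7: ['word'] (min_width=4, slack=8)
Line 8: ['universe'] (min_width=8, slack=4)
Line 9: ['mountain'] (min_width=8, slack=4)
Line 10: ['spoon', 'guitar'] (min_width=12, slack=0)
Line 11: ['fire', 'I'] (min_width=6, slack=6)

Answer: 3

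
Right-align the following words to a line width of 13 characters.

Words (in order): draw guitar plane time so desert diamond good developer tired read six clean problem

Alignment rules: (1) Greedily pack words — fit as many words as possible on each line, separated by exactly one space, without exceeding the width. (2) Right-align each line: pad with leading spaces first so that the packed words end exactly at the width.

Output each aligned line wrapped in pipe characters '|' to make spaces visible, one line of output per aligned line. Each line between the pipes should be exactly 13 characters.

Answer: |  draw guitar|
|plane time so|
|       desert|
| diamond good|
|    developer|
|   tired read|
|    six clean|
|      problem|

Derivation:
Line 1: ['draw', 'guitar'] (min_width=11, slack=2)
Line 2: ['plane', 'time', 'so'] (min_width=13, slack=0)
Line 3: ['desert'] (min_width=6, slack=7)
Line 4: ['diamond', 'good'] (min_width=12, slack=1)
Line 5: ['developer'] (min_width=9, slack=4)
Line 6: ['tired', 'read'] (min_width=10, slack=3)
Line 7: ['six', 'clean'] (min_width=9, slack=4)
Line 8: ['problem'] (min_width=7, slack=6)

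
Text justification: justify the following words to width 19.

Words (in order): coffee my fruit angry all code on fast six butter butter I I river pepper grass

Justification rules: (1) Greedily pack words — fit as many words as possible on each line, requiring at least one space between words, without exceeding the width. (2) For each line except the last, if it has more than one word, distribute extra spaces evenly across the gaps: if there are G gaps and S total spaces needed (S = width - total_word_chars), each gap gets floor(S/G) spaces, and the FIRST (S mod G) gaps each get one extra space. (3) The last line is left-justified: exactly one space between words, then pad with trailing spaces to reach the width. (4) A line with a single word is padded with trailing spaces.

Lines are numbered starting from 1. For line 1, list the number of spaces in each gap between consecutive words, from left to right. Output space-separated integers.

Line 1: ['coffee', 'my', 'fruit'] (min_width=15, slack=4)
Line 2: ['angry', 'all', 'code', 'on'] (min_width=17, slack=2)
Line 3: ['fast', 'six', 'butter'] (min_width=15, slack=4)
Line 4: ['butter', 'I', 'I', 'river'] (min_width=16, slack=3)
Line 5: ['pepper', 'grass'] (min_width=12, slack=7)

Answer: 3 3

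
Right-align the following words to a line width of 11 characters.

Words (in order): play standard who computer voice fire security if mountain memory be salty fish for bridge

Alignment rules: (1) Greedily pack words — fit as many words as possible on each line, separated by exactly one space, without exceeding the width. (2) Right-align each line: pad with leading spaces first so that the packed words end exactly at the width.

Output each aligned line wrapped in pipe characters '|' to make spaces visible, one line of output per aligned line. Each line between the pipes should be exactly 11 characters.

Line 1: ['play'] (min_width=4, slack=7)
Line 2: ['standard'] (min_width=8, slack=3)
Line 3: ['who'] (min_width=3, slack=8)
Line 4: ['computer'] (min_width=8, slack=3)
Line 5: ['voice', 'fire'] (min_width=10, slack=1)
Line 6: ['security', 'if'] (min_width=11, slack=0)
Line 7: ['mountain'] (min_width=8, slack=3)
Line 8: ['memory', 'be'] (min_width=9, slack=2)
Line 9: ['salty', 'fish'] (min_width=10, slack=1)
Line 10: ['for', 'bridge'] (min_width=10, slack=1)

Answer: |       play|
|   standard|
|        who|
|   computer|
| voice fire|
|security if|
|   mountain|
|  memory be|
| salty fish|
| for bridge|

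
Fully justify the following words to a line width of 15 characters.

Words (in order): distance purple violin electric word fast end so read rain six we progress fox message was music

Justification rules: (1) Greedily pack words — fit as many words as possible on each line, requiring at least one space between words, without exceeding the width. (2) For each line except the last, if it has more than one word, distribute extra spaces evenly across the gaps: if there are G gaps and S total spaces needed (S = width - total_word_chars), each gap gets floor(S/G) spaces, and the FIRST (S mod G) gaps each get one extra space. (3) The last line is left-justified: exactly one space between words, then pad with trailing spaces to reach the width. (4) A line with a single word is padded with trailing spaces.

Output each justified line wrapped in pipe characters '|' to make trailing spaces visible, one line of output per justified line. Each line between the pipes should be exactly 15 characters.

Line 1: ['distance', 'purple'] (min_width=15, slack=0)
Line 2: ['violin', 'electric'] (min_width=15, slack=0)
Line 3: ['word', 'fast', 'end'] (min_width=13, slack=2)
Line 4: ['so', 'read', 'rain'] (min_width=12, slack=3)
Line 5: ['six', 'we', 'progress'] (min_width=15, slack=0)
Line 6: ['fox', 'message', 'was'] (min_width=15, slack=0)
Line 7: ['music'] (min_width=5, slack=10)

Answer: |distance purple|
|violin electric|
|word  fast  end|
|so   read  rain|
|six we progress|
|fox message was|
|music          |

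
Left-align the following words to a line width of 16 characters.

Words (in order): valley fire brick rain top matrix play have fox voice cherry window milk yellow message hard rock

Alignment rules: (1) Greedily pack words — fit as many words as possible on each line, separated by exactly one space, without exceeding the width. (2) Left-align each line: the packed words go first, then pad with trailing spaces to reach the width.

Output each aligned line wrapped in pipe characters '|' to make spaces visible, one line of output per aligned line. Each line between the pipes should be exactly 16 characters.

Line 1: ['valley', 'fire'] (min_width=11, slack=5)
Line 2: ['brick', 'rain', 'top'] (min_width=14, slack=2)
Line 3: ['matrix', 'play', 'have'] (min_width=16, slack=0)
Line 4: ['fox', 'voice', 'cherry'] (min_width=16, slack=0)
Line 5: ['window', 'milk'] (min_width=11, slack=5)
Line 6: ['yellow', 'message'] (min_width=14, slack=2)
Line 7: ['hard', 'rock'] (min_width=9, slack=7)

Answer: |valley fire     |
|brick rain top  |
|matrix play have|
|fox voice cherry|
|window milk     |
|yellow message  |
|hard rock       |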